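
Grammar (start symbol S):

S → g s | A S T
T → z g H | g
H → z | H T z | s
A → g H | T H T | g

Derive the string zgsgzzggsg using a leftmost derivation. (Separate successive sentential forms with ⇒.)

S⇒AST⇒THTST⇒zgHHTST⇒zgHTzHTST⇒zgsTzHTST⇒zgsgzHTST⇒zgsgzzTST⇒zgsgzzgST⇒zgsgzzggsT⇒zgsgzzggsg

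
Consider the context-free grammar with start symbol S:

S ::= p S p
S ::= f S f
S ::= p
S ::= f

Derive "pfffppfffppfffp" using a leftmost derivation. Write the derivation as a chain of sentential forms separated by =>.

S => pSp   [S ::= p S p]
pSp => pfSfp   [S ::= f S f]
pfSfp => pffSffp   [S ::= f S f]
pffSffp => pfffSfffp   [S ::= f S f]
pfffSfffp => pfffpSpfffp   [S ::= p S p]
pfffpSpfffp => pfffppSppfffp   [S ::= p S p]
pfffppSppfffp => pfffppfSfppfffp   [S ::= f S f]
pfffppfSfppfffp => pfffppfffppfffp   [S ::= f]

S => pSp => pfSfp => pffSffp => pfffSfffp => pfffpSpfffp => pfffppSppfffp => pfffppfSfppfffp => pfffppfffppfffp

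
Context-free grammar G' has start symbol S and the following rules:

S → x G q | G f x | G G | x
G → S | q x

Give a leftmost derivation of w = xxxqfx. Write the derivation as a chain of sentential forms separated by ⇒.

S⇒Gfx⇒Sfx⇒xGqfx⇒xSqfx⇒xGGqfx⇒xSGqfx⇒xxGqfx⇒xxSqfx⇒xxxqfx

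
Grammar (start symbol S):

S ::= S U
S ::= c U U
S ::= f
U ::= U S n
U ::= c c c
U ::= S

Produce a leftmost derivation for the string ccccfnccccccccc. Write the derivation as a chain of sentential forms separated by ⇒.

S ⇒ SU ⇒ SUU ⇒ cUUUU ⇒ cUSnUUU ⇒ ccccSnUUU ⇒ ccccfnUUU ⇒ ccccfncccUU ⇒ ccccfnccccccU ⇒ ccccfnccccccccc

S ⇒ SU   [S ::= S U]
SU ⇒ SUU   [S ::= S U]
SUU ⇒ cUUUU   [S ::= c U U]
cUUUU ⇒ cUSnUUU   [U ::= U S n]
cUSnUUU ⇒ ccccSnUUU   [U ::= c c c]
ccccSnUUU ⇒ ccccfnUUU   [S ::= f]
ccccfnUUU ⇒ ccccfncccUU   [U ::= c c c]
ccccfncccUU ⇒ ccccfnccccccU   [U ::= c c c]
ccccfnccccccU ⇒ ccccfnccccccccc   [U ::= c c c]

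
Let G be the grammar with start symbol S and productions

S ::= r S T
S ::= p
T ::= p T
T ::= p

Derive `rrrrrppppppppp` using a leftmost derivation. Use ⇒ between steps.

S⇒rST⇒rrSTT⇒rrrSTTT⇒rrrrSTTTT⇒rrrrrSTTTTT⇒rrrrrpTTTTT⇒rrrrrppTTTTT⇒rrrrrpppTTTTT⇒rrrrrppppTTTT⇒rrrrrpppppTTTT⇒rrrrrppppppTTT⇒rrrrrpppppppTT⇒rrrrrppppppppT⇒rrrrrppppppppp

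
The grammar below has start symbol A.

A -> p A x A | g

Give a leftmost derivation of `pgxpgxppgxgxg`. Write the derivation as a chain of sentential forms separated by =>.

A => pAxA => pgxA => pgxpAxA => pgxpgxA => pgxpgxpAxA => pgxpgxppAxAxA => pgxpgxppgxAxA => pgxpgxppgxgxA => pgxpgxppgxgxg

A => pAxA   [A -> p A x A]
pAxA => pgxA   [A -> g]
pgxA => pgxpAxA   [A -> p A x A]
pgxpAxA => pgxpgxA   [A -> g]
pgxpgxA => pgxpgxpAxA   [A -> p A x A]
pgxpgxpAxA => pgxpgxppAxAxA   [A -> p A x A]
pgxpgxppAxAxA => pgxpgxppgxAxA   [A -> g]
pgxpgxppgxAxA => pgxpgxppgxgxA   [A -> g]
pgxpgxppgxgxA => pgxpgxppgxgxg   [A -> g]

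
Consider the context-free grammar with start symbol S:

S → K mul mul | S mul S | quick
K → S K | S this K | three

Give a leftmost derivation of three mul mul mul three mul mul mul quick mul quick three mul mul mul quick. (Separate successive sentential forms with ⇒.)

S ⇒ S mul S ⇒ K mul mul mul S ⇒ S K mul mul mul S ⇒ S mul S K mul mul mul S ⇒ K mul mul mul S K mul mul mul S ⇒ three mul mul mul S K mul mul mul S ⇒ three mul mul mul S mul S K mul mul mul S ⇒ three mul mul mul S mul S mul S K mul mul mul S ⇒ three mul mul mul K mul mul mul S mul S K mul mul mul S ⇒ three mul mul mul three mul mul mul S mul S K mul mul mul S ⇒ three mul mul mul three mul mul mul quick mul S K mul mul mul S ⇒ three mul mul mul three mul mul mul quick mul quick K mul mul mul S ⇒ three mul mul mul three mul mul mul quick mul quick three mul mul mul S ⇒ three mul mul mul three mul mul mul quick mul quick three mul mul mul quick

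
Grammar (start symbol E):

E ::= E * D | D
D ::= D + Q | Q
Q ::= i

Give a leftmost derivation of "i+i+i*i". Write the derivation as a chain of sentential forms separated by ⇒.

E ⇒ E*D ⇒ D*D ⇒ D+Q*D ⇒ D+Q+Q*D ⇒ Q+Q+Q*D ⇒ i+Q+Q*D ⇒ i+i+Q*D ⇒ i+i+i*D ⇒ i+i+i*Q ⇒ i+i+i*i

E ⇒ E*D   [E ::= E * D]
E*D ⇒ D*D   [E ::= D]
D*D ⇒ D+Q*D   [D ::= D + Q]
D+Q*D ⇒ D+Q+Q*D   [D ::= D + Q]
D+Q+Q*D ⇒ Q+Q+Q*D   [D ::= Q]
Q+Q+Q*D ⇒ i+Q+Q*D   [Q ::= i]
i+Q+Q*D ⇒ i+i+Q*D   [Q ::= i]
i+i+Q*D ⇒ i+i+i*D   [Q ::= i]
i+i+i*D ⇒ i+i+i*Q   [D ::= Q]
i+i+i*Q ⇒ i+i+i*i   [Q ::= i]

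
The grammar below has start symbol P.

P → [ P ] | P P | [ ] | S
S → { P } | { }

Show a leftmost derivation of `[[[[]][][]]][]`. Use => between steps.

P => PP => [P]P => [[P]]P => [[PP]]P => [[PPP]]P => [[[P]PP]]P => [[[[]]PP]]P => [[[[]][]P]]P => [[[[]][][]]]P => [[[[]][][]]][]

P => PP   [P → P P]
PP => [P]P   [P → [ P ]]
[P]P => [[P]]P   [P → [ P ]]
[[P]]P => [[PP]]P   [P → P P]
[[PP]]P => [[PPP]]P   [P → P P]
[[PPP]]P => [[[P]PP]]P   [P → [ P ]]
[[[P]PP]]P => [[[[]]PP]]P   [P → [ ]]
[[[[]]PP]]P => [[[[]][]P]]P   [P → [ ]]
[[[[]][]P]]P => [[[[]][][]]]P   [P → [ ]]
[[[[]][][]]]P => [[[[]][][]]][]   [P → [ ]]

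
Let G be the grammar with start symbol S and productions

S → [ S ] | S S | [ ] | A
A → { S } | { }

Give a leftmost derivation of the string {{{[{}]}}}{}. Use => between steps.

S => SS   [S → S S]
SS => AS   [S → A]
AS => {S}S   [A → { S }]
{S}S => {A}S   [S → A]
{A}S => {{S}}S   [A → { S }]
{{S}}S => {{A}}S   [S → A]
{{A}}S => {{{S}}}S   [A → { S }]
{{{S}}}S => {{{[S]}}}S   [S → [ S ]]
{{{[S]}}}S => {{{[A]}}}S   [S → A]
{{{[A]}}}S => {{{[{}]}}}S   [A → { }]
{{{[{}]}}}S => {{{[{}]}}}A   [S → A]
{{{[{}]}}}A => {{{[{}]}}}{}   [A → { }]

S => SS => AS => {S}S => {A}S => {{S}}S => {{A}}S => {{{S}}}S => {{{[S]}}}S => {{{[A]}}}S => {{{[{}]}}}S => {{{[{}]}}}A => {{{[{}]}}}{}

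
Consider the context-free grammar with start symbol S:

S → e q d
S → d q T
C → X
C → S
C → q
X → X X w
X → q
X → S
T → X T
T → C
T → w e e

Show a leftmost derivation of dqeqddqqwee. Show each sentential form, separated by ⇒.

S ⇒ dqT ⇒ dqXT ⇒ dqST ⇒ dqeqdT ⇒ dqeqdC ⇒ dqeqdS ⇒ dqeqddqT ⇒ dqeqddqXT ⇒ dqeqddqqT ⇒ dqeqddqqwee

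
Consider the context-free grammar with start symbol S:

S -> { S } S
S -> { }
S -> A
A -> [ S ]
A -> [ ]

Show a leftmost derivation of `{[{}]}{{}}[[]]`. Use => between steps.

S => {S}S => {A}S => {[S]}S => {[{}]}S => {[{}]}{S}S => {[{}]}{{}}S => {[{}]}{{}}A => {[{}]}{{}}[S] => {[{}]}{{}}[A] => {[{}]}{{}}[[]]

S => {S}S   [S -> { S } S]
{S}S => {A}S   [S -> A]
{A}S => {[S]}S   [A -> [ S ]]
{[S]}S => {[{}]}S   [S -> { }]
{[{}]}S => {[{}]}{S}S   [S -> { S } S]
{[{}]}{S}S => {[{}]}{{}}S   [S -> { }]
{[{}]}{{}}S => {[{}]}{{}}A   [S -> A]
{[{}]}{{}}A => {[{}]}{{}}[S]   [A -> [ S ]]
{[{}]}{{}}[S] => {[{}]}{{}}[A]   [S -> A]
{[{}]}{{}}[A] => {[{}]}{{}}[[]]   [A -> [ ]]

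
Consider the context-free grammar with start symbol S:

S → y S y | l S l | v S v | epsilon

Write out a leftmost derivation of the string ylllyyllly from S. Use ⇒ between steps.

S ⇒ ySy ⇒ ylSly ⇒ yllSlly ⇒ ylllSllly ⇒ ylllySyllly ⇒ ylllyyllly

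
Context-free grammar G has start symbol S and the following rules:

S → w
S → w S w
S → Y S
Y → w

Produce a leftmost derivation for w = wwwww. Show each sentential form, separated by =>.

S => YS   [S → Y S]
YS => wS   [Y → w]
wS => wYS   [S → Y S]
wYS => wwS   [Y → w]
wwS => wwwSw   [S → w S w]
wwwSw => wwwww   [S → w]

S => YS => wS => wYS => wwS => wwwSw => wwwww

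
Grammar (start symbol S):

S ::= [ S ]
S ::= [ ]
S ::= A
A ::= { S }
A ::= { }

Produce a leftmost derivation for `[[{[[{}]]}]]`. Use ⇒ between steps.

S ⇒ [S] ⇒ [[S]] ⇒ [[A]] ⇒ [[{S}]] ⇒ [[{[S]}]] ⇒ [[{[[S]]}]] ⇒ [[{[[A]]}]] ⇒ [[{[[{}]]}]]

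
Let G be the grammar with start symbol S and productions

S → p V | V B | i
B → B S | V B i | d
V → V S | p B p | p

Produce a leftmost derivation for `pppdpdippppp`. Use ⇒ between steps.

S ⇒ pV   [S → p V]
pV ⇒ ppBp   [V → p B p]
ppBp ⇒ ppBSp   [B → B S]
ppBSp ⇒ ppVBiSp   [B → V B i]
ppVBiSp ⇒ pppBpBiSp   [V → p B p]
pppBpBiSp ⇒ pppdpBiSp   [B → d]
pppdpBiSp ⇒ pppdpdiSp   [B → d]
pppdpdiSp ⇒ pppdpdipVp   [S → p V]
pppdpdipVp ⇒ pppdpdipVSp   [V → V S]
pppdpdipVSp ⇒ pppdpdippSp   [V → p]
pppdpdippSp ⇒ pppdpdipppVp   [S → p V]
pppdpdipppVp ⇒ pppdpdippppp   [V → p]

S ⇒ pV ⇒ ppBp ⇒ ppBSp ⇒ ppVBiSp ⇒ pppBpBiSp ⇒ pppdpBiSp ⇒ pppdpdiSp ⇒ pppdpdipVp ⇒ pppdpdipVSp ⇒ pppdpdippSp ⇒ pppdpdipppVp ⇒ pppdpdippppp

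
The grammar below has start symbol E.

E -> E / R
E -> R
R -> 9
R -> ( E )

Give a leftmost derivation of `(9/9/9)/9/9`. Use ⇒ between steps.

E ⇒ E/R   [E -> E / R]
E/R ⇒ E/R/R   [E -> E / R]
E/R/R ⇒ R/R/R   [E -> R]
R/R/R ⇒ (E)/R/R   [R -> ( E )]
(E)/R/R ⇒ (E/R)/R/R   [E -> E / R]
(E/R)/R/R ⇒ (E/R/R)/R/R   [E -> E / R]
(E/R/R)/R/R ⇒ (R/R/R)/R/R   [E -> R]
(R/R/R)/R/R ⇒ (9/R/R)/R/R   [R -> 9]
(9/R/R)/R/R ⇒ (9/9/R)/R/R   [R -> 9]
(9/9/R)/R/R ⇒ (9/9/9)/R/R   [R -> 9]
(9/9/9)/R/R ⇒ (9/9/9)/9/R   [R -> 9]
(9/9/9)/9/R ⇒ (9/9/9)/9/9   [R -> 9]

E ⇒ E/R ⇒ E/R/R ⇒ R/R/R ⇒ (E)/R/R ⇒ (E/R)/R/R ⇒ (E/R/R)/R/R ⇒ (R/R/R)/R/R ⇒ (9/R/R)/R/R ⇒ (9/9/R)/R/R ⇒ (9/9/9)/R/R ⇒ (9/9/9)/9/R ⇒ (9/9/9)/9/9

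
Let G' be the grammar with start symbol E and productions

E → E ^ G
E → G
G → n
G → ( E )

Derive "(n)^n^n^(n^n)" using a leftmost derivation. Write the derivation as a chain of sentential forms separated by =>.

E => E^G => E^G^G => E^G^G^G => G^G^G^G => (E)^G^G^G => (G)^G^G^G => (n)^G^G^G => (n)^n^G^G => (n)^n^n^G => (n)^n^n^(E) => (n)^n^n^(E^G) => (n)^n^n^(G^G) => (n)^n^n^(n^G) => (n)^n^n^(n^n)

E => E^G   [E → E ^ G]
E^G => E^G^G   [E → E ^ G]
E^G^G => E^G^G^G   [E → E ^ G]
E^G^G^G => G^G^G^G   [E → G]
G^G^G^G => (E)^G^G^G   [G → ( E )]
(E)^G^G^G => (G)^G^G^G   [E → G]
(G)^G^G^G => (n)^G^G^G   [G → n]
(n)^G^G^G => (n)^n^G^G   [G → n]
(n)^n^G^G => (n)^n^n^G   [G → n]
(n)^n^n^G => (n)^n^n^(E)   [G → ( E )]
(n)^n^n^(E) => (n)^n^n^(E^G)   [E → E ^ G]
(n)^n^n^(E^G) => (n)^n^n^(G^G)   [E → G]
(n)^n^n^(G^G) => (n)^n^n^(n^G)   [G → n]
(n)^n^n^(n^G) => (n)^n^n^(n^n)   [G → n]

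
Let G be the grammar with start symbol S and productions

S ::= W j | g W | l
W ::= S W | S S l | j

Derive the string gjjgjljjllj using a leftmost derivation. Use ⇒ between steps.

S ⇒ Wj ⇒ SSlj ⇒ WjSlj ⇒ SWjSlj ⇒ gWWjSlj ⇒ gSSlWjSlj ⇒ gWjSlWjSlj ⇒ gjjSlWjSlj ⇒ gjjgWlWjSlj ⇒ gjjgjlWjSlj ⇒ gjjgjljjSlj ⇒ gjjgjljjllj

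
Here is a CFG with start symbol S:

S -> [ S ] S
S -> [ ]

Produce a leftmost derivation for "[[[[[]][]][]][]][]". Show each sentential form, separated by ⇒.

S ⇒ [S]S ⇒ [[S]S]S ⇒ [[[S]S]S]S ⇒ [[[[S]S]S]S]S ⇒ [[[[[]]S]S]S]S ⇒ [[[[[]][]]S]S]S ⇒ [[[[[]][]][]]S]S ⇒ [[[[[]][]][]][]]S ⇒ [[[[[]][]][]][]][]

S ⇒ [S]S   [S -> [ S ] S]
[S]S ⇒ [[S]S]S   [S -> [ S ] S]
[[S]S]S ⇒ [[[S]S]S]S   [S -> [ S ] S]
[[[S]S]S]S ⇒ [[[[S]S]S]S]S   [S -> [ S ] S]
[[[[S]S]S]S]S ⇒ [[[[[]]S]S]S]S   [S -> [ ]]
[[[[[]]S]S]S]S ⇒ [[[[[]][]]S]S]S   [S -> [ ]]
[[[[[]][]]S]S]S ⇒ [[[[[]][]][]]S]S   [S -> [ ]]
[[[[[]][]][]]S]S ⇒ [[[[[]][]][]][]]S   [S -> [ ]]
[[[[[]][]][]][]]S ⇒ [[[[[]][]][]][]][]   [S -> [ ]]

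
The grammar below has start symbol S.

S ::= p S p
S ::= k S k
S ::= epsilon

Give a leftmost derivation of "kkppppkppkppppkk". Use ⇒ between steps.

S ⇒ kSk   [S ::= k S k]
kSk ⇒ kkSkk   [S ::= k S k]
kkSkk ⇒ kkpSpkk   [S ::= p S p]
kkpSpkk ⇒ kkppSppkk   [S ::= p S p]
kkppSppkk ⇒ kkpppSpppkk   [S ::= p S p]
kkpppSpppkk ⇒ kkppppSppppkk   [S ::= p S p]
kkppppSppppkk ⇒ kkppppkSkppppkk   [S ::= k S k]
kkppppkSkppppkk ⇒ kkppppkpSpkppppkk   [S ::= p S p]
kkppppkpSpkppppkk ⇒ kkppppkppkppppkk   [S ::= epsilon]

S⇒kSk⇒kkSkk⇒kkpSpkk⇒kkppSppkk⇒kkpppSpppkk⇒kkppppSppppkk⇒kkppppkSkppppkk⇒kkppppkpSpkppppkk⇒kkppppkppkppppkk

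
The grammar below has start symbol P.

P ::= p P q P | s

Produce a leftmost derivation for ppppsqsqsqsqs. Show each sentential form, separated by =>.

P => pPqP   [P ::= p P q P]
pPqP => ppPqPqP   [P ::= p P q P]
ppPqPqP => pppPqPqPqP   [P ::= p P q P]
pppPqPqPqP => ppppPqPqPqPqP   [P ::= p P q P]
ppppPqPqPqPqP => ppppsqPqPqPqP   [P ::= s]
ppppsqPqPqPqP => ppppsqsqPqPqP   [P ::= s]
ppppsqsqPqPqP => ppppsqsqsqPqP   [P ::= s]
ppppsqsqsqPqP => ppppsqsqsqsqP   [P ::= s]
ppppsqsqsqsqP => ppppsqsqsqsqs   [P ::= s]

P => pPqP => ppPqPqP => pppPqPqPqP => ppppPqPqPqPqP => ppppsqPqPqPqP => ppppsqsqPqPqP => ppppsqsqsqPqP => ppppsqsqsqsqP => ppppsqsqsqsqs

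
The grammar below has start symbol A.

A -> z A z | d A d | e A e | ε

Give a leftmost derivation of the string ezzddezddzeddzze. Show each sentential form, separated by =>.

A => eAe   [A -> e A e]
eAe => ezAze   [A -> z A z]
ezAze => ezzAzze   [A -> z A z]
ezzAzze => ezzdAdzze   [A -> d A d]
ezzdAdzze => ezzddAddzze   [A -> d A d]
ezzddAddzze => ezzddeAeddzze   [A -> e A e]
ezzddeAeddzze => ezzddezAzeddzze   [A -> z A z]
ezzddezAzeddzze => ezzddezdAdzeddzze   [A -> d A d]
ezzddezdAdzeddzze => ezzddezddzeddzze   [A -> ε]

A => eAe => ezAze => ezzAzze => ezzdAdzze => ezzddAddzze => ezzddeAeddzze => ezzddezAzeddzze => ezzddezdAdzeddzze => ezzddezddzeddzze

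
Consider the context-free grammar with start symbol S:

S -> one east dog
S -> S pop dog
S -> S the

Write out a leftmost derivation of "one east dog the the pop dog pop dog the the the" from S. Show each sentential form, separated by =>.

S => S the   [S -> S the]
S the => S the the   [S -> S the]
S the the => S the the the   [S -> S the]
S the the the => S pop dog the the the   [S -> S pop dog]
S pop dog the the the => S pop dog pop dog the the the   [S -> S pop dog]
S pop dog pop dog the the the => S the pop dog pop dog the the the   [S -> S the]
S the pop dog pop dog the the the => S the the pop dog pop dog the the the   [S -> S the]
S the the pop dog pop dog the the the => one east dog the the pop dog pop dog the the the   [S -> one east dog]

S => S the => S the the => S the the the => S pop dog the the the => S pop dog pop dog the the the => S the pop dog pop dog the the the => S the the pop dog pop dog the the the => one east dog the the pop dog pop dog the the the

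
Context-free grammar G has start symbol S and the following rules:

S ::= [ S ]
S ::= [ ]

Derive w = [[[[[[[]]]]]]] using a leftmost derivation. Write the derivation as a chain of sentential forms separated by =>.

S => [S]   [S ::= [ S ]]
[S] => [[S]]   [S ::= [ S ]]
[[S]] => [[[S]]]   [S ::= [ S ]]
[[[S]]] => [[[[S]]]]   [S ::= [ S ]]
[[[[S]]]] => [[[[[S]]]]]   [S ::= [ S ]]
[[[[[S]]]]] => [[[[[[S]]]]]]   [S ::= [ S ]]
[[[[[[S]]]]]] => [[[[[[[]]]]]]]   [S ::= [ ]]

S => [S] => [[S]] => [[[S]]] => [[[[S]]]] => [[[[[S]]]]] => [[[[[[S]]]]]] => [[[[[[[]]]]]]]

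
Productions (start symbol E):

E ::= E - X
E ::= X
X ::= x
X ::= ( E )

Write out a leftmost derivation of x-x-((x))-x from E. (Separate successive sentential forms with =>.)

E=>E-X=>E-X-X=>E-X-X-X=>X-X-X-X=>x-X-X-X=>x-x-X-X=>x-x-(E)-X=>x-x-(X)-X=>x-x-((E))-X=>x-x-((X))-X=>x-x-((x))-X=>x-x-((x))-x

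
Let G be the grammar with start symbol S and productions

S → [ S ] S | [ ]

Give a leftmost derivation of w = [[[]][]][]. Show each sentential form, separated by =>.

S => [S]S   [S → [ S ] S]
[S]S => [[S]S]S   [S → [ S ] S]
[[S]S]S => [[[]]S]S   [S → [ ]]
[[[]]S]S => [[[]][]]S   [S → [ ]]
[[[]][]]S => [[[]][]][]   [S → [ ]]

S => [S]S => [[S]S]S => [[[]]S]S => [[[]][]]S => [[[]][]][]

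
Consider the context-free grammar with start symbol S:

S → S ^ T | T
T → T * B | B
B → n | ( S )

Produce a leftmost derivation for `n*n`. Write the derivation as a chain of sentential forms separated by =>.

S=>T=>T*B=>B*B=>n*B=>n*n

S => T   [S → T]
T => T*B   [T → T * B]
T*B => B*B   [T → B]
B*B => n*B   [B → n]
n*B => n*n   [B → n]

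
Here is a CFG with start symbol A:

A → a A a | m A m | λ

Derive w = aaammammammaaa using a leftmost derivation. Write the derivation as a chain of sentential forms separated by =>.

A=>aAa=>aaAaa=>aaaAaaa=>aaamAmaaa=>aaammAmmaaa=>aaammaAammaaa=>aaammamAmammaaa=>aaammammammaaa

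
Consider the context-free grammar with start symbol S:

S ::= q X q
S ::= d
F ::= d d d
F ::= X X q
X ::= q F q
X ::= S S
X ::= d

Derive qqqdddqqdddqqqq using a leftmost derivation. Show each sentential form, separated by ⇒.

S ⇒ qXq ⇒ qqFqq ⇒ qqXXqqq ⇒ qqqFqXqqq ⇒ qqqdddqXqqq ⇒ qqqdddqqFqqqq ⇒ qqqdddqqdddqqqq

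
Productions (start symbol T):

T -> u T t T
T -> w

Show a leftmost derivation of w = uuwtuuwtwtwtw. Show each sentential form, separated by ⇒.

T ⇒ uTtT ⇒ uuTtTtT ⇒ uuwtTtT ⇒ uuwtuTtTtT ⇒ uuwtuuTtTtTtT ⇒ uuwtuuwtTtTtT ⇒ uuwtuuwtwtTtT ⇒ uuwtuuwtwtwtT ⇒ uuwtuuwtwtwtw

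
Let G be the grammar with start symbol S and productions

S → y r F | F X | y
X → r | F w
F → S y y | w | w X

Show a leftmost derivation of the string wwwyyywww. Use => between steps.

S => FX   [S → F X]
FX => wX   [F → w]
wX => wFw   [X → F w]
wFw => wwXw   [F → w X]
wwXw => wwFww   [X → F w]
wwFww => wwwXww   [F → w X]
wwwXww => wwwFwww   [X → F w]
wwwFwww => wwwSyywww   [F → S y y]
wwwSyywww => wwwyyywww   [S → y]

S=>FX=>wX=>wFw=>wwXw=>wwFww=>wwwXww=>wwwFwww=>wwwSyywww=>wwwyyywww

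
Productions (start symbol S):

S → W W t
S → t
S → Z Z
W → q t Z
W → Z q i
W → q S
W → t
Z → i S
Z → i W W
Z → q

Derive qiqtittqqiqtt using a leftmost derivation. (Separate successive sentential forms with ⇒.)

S ⇒ WWt   [S → W W t]
WWt ⇒ qSWt   [W → q S]
qSWt ⇒ qZZWt   [S → Z Z]
qZZWt ⇒ qiWWZWt   [Z → i W W]
qiWWZWt ⇒ qiqtZWZWt   [W → q t Z]
qiqtZWZWt ⇒ qiqtiWWWZWt   [Z → i W W]
qiqtiWWWZWt ⇒ qiqtitWWZWt   [W → t]
qiqtitWWZWt ⇒ qiqtittWZWt   [W → t]
qiqtittWZWt ⇒ qiqtittZqiZWt   [W → Z q i]
qiqtittZqiZWt ⇒ qiqtittqqiZWt   [Z → q]
qiqtittqqiZWt ⇒ qiqtittqqiqWt   [Z → q]
qiqtittqqiqWt ⇒ qiqtittqqiqtt   [W → t]

S ⇒ WWt ⇒ qSWt ⇒ qZZWt ⇒ qiWWZWt ⇒ qiqtZWZWt ⇒ qiqtiWWWZWt ⇒ qiqtitWWZWt ⇒ qiqtittWZWt ⇒ qiqtittZqiZWt ⇒ qiqtittqqiZWt ⇒ qiqtittqqiqWt ⇒ qiqtittqqiqtt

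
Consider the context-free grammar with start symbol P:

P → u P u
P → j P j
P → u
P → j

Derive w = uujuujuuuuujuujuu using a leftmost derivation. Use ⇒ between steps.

P⇒uPu⇒uuPuu⇒uujPjuu⇒uujuPujuu⇒uujuuPuujuu⇒uujuujPjuujuu⇒uujuujuPujuujuu⇒uujuujuuPuujuujuu⇒uujuujuuuuujuujuu

P ⇒ uPu   [P → u P u]
uPu ⇒ uuPuu   [P → u P u]
uuPuu ⇒ uujPjuu   [P → j P j]
uujPjuu ⇒ uujuPujuu   [P → u P u]
uujuPujuu ⇒ uujuuPuujuu   [P → u P u]
uujuuPuujuu ⇒ uujuujPjuujuu   [P → j P j]
uujuujPjuujuu ⇒ uujuujuPujuujuu   [P → u P u]
uujuujuPujuujuu ⇒ uujuujuuPuujuujuu   [P → u P u]
uujuujuuPuujuujuu ⇒ uujuujuuuuujuujuu   [P → u]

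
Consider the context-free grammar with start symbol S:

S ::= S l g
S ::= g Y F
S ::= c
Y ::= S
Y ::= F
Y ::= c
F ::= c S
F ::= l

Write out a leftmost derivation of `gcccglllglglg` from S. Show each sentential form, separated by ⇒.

S ⇒ Slg   [S ::= S l g]
Slg ⇒ Slglg   [S ::= S l g]
Slglg ⇒ gYFlglg   [S ::= g Y F]
gYFlglg ⇒ gFFlglg   [Y ::= F]
gFFlglg ⇒ gcSFlglg   [F ::= c S]
gcSFlglg ⇒ gccFlglg   [S ::= c]
gccFlglg ⇒ gcccSlglg   [F ::= c S]
gcccSlglg ⇒ gcccSlglglg   [S ::= S l g]
gcccSlglglg ⇒ gcccgYFlglglg   [S ::= g Y F]
gcccgYFlglglg ⇒ gcccgFFlglglg   [Y ::= F]
gcccgFFlglglg ⇒ gcccglFlglglg   [F ::= l]
gcccglFlglglg ⇒ gcccglllglglg   [F ::= l]

S ⇒ Slg ⇒ Slglg ⇒ gYFlglg ⇒ gFFlglg ⇒ gcSFlglg ⇒ gccFlglg ⇒ gcccSlglg ⇒ gcccSlglglg ⇒ gcccgYFlglglg ⇒ gcccgFFlglglg ⇒ gcccglFlglglg ⇒ gcccglllglglg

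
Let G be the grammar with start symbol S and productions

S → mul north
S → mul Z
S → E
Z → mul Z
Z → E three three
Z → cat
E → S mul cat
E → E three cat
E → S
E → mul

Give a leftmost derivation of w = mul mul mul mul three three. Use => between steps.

S => mul Z   [S → mul Z]
mul Z => mul mul Z   [Z → mul Z]
mul mul Z => mul mul mul Z   [Z → mul Z]
mul mul mul Z => mul mul mul E three three   [Z → E three three]
mul mul mul E three three => mul mul mul mul three three   [E → mul]

S => mul Z => mul mul Z => mul mul mul Z => mul mul mul E three three => mul mul mul mul three three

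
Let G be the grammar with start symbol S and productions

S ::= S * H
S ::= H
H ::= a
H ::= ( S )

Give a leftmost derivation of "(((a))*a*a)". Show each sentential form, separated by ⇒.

S⇒H⇒(S)⇒(S*H)⇒(S*H*H)⇒(H*H*H)⇒((S)*H*H)⇒((H)*H*H)⇒(((S))*H*H)⇒(((H))*H*H)⇒(((a))*H*H)⇒(((a))*a*H)⇒(((a))*a*a)

S ⇒ H   [S ::= H]
H ⇒ (S)   [H ::= ( S )]
(S) ⇒ (S*H)   [S ::= S * H]
(S*H) ⇒ (S*H*H)   [S ::= S * H]
(S*H*H) ⇒ (H*H*H)   [S ::= H]
(H*H*H) ⇒ ((S)*H*H)   [H ::= ( S )]
((S)*H*H) ⇒ ((H)*H*H)   [S ::= H]
((H)*H*H) ⇒ (((S))*H*H)   [H ::= ( S )]
(((S))*H*H) ⇒ (((H))*H*H)   [S ::= H]
(((H))*H*H) ⇒ (((a))*H*H)   [H ::= a]
(((a))*H*H) ⇒ (((a))*a*H)   [H ::= a]
(((a))*a*H) ⇒ (((a))*a*a)   [H ::= a]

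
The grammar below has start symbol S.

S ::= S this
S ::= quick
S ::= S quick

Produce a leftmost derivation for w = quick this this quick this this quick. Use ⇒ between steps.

S ⇒ S quick ⇒ S this quick ⇒ S this this quick ⇒ S quick this this quick ⇒ S this quick this this quick ⇒ S this this quick this this quick ⇒ quick this this quick this this quick

S ⇒ S quick   [S ::= S quick]
S quick ⇒ S this quick   [S ::= S this]
S this quick ⇒ S this this quick   [S ::= S this]
S this this quick ⇒ S quick this this quick   [S ::= S quick]
S quick this this quick ⇒ S this quick this this quick   [S ::= S this]
S this quick this this quick ⇒ S this this quick this this quick   [S ::= S this]
S this this quick this this quick ⇒ quick this this quick this this quick   [S ::= quick]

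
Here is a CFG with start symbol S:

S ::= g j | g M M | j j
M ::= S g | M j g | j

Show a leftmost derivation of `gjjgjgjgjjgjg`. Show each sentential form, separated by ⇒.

S ⇒ gMM   [S ::= g M M]
gMM ⇒ gMjgM   [M ::= M j g]
gMjgM ⇒ gMjgjgM   [M ::= M j g]
gMjgjgM ⇒ gMjgjgjgM   [M ::= M j g]
gMjgjgjgM ⇒ gjjgjgjgM   [M ::= j]
gjjgjgjgM ⇒ gjjgjgjgMjg   [M ::= M j g]
gjjgjgjgMjg ⇒ gjjgjgjgSgjg   [M ::= S g]
gjjgjgjgSgjg ⇒ gjjgjgjgjjgjg   [S ::= j j]

S ⇒ gMM ⇒ gMjgM ⇒ gMjgjgM ⇒ gMjgjgjgM ⇒ gjjgjgjgM ⇒ gjjgjgjgMjg ⇒ gjjgjgjgSgjg ⇒ gjjgjgjgjjgjg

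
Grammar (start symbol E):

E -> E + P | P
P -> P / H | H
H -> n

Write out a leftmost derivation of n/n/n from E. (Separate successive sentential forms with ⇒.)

E ⇒ P   [E -> P]
P ⇒ P/H   [P -> P / H]
P/H ⇒ P/H/H   [P -> P / H]
P/H/H ⇒ H/H/H   [P -> H]
H/H/H ⇒ n/H/H   [H -> n]
n/H/H ⇒ n/n/H   [H -> n]
n/n/H ⇒ n/n/n   [H -> n]

E⇒P⇒P/H⇒P/H/H⇒H/H/H⇒n/H/H⇒n/n/H⇒n/n/n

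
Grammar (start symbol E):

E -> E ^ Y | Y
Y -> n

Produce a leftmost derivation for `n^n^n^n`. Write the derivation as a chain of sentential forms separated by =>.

E => E^Y   [E -> E ^ Y]
E^Y => E^Y^Y   [E -> E ^ Y]
E^Y^Y => E^Y^Y^Y   [E -> E ^ Y]
E^Y^Y^Y => Y^Y^Y^Y   [E -> Y]
Y^Y^Y^Y => n^Y^Y^Y   [Y -> n]
n^Y^Y^Y => n^n^Y^Y   [Y -> n]
n^n^Y^Y => n^n^n^Y   [Y -> n]
n^n^n^Y => n^n^n^n   [Y -> n]

E=>E^Y=>E^Y^Y=>E^Y^Y^Y=>Y^Y^Y^Y=>n^Y^Y^Y=>n^n^Y^Y=>n^n^n^Y=>n^n^n^n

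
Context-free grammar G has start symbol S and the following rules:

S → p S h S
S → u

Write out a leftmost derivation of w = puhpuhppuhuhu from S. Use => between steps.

S => pShS   [S → p S h S]
pShS => puhS   [S → u]
puhS => puhpShS   [S → p S h S]
puhpShS => puhpuhS   [S → u]
puhpuhS => puhpuhpShS   [S → p S h S]
puhpuhpShS => puhpuhppShShS   [S → p S h S]
puhpuhppShShS => puhpuhppuhShS   [S → u]
puhpuhppuhShS => puhpuhppuhuhS   [S → u]
puhpuhppuhuhS => puhpuhppuhuhu   [S → u]

S => pShS => puhS => puhpShS => puhpuhS => puhpuhpShS => puhpuhppShShS => puhpuhppuhShS => puhpuhppuhuhS => puhpuhppuhuhu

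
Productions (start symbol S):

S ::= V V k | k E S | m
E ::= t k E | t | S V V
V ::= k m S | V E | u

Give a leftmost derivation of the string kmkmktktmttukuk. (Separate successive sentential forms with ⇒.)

S ⇒ VVk   [S ::= V V k]
VVk ⇒ kmSVk   [V ::= k m S]
kmSVk ⇒ kmVVkVk   [S ::= V V k]
kmVVkVk ⇒ kmVEVkVk   [V ::= V E]
kmVEVkVk ⇒ kmVEEVkVk   [V ::= V E]
kmVEEVkVk ⇒ kmkmSEEVkVk   [V ::= k m S]
kmkmSEEVkVk ⇒ kmkmkESEEVkVk   [S ::= k E S]
kmkmkESEEVkVk ⇒ kmkmktkESEEVkVk   [E ::= t k E]
kmkmktkESEEVkVk ⇒ kmkmktktSEEVkVk   [E ::= t]
kmkmktktSEEVkVk ⇒ kmkmktktmEEVkVk   [S ::= m]
kmkmktktmEEVkVk ⇒ kmkmktktmtEVkVk   [E ::= t]
kmkmktktmtEVkVk ⇒ kmkmktktmttVkVk   [E ::= t]
kmkmktktmttVkVk ⇒ kmkmktktmttukVk   [V ::= u]
kmkmktktmttukVk ⇒ kmkmktktmttukuk   [V ::= u]

S⇒VVk⇒kmSVk⇒kmVVkVk⇒kmVEVkVk⇒kmVEEVkVk⇒kmkmSEEVkVk⇒kmkmkESEEVkVk⇒kmkmktkESEEVkVk⇒kmkmktktSEEVkVk⇒kmkmktktmEEVkVk⇒kmkmktktmtEVkVk⇒kmkmktktmttVkVk⇒kmkmktktmttukVk⇒kmkmktktmttukuk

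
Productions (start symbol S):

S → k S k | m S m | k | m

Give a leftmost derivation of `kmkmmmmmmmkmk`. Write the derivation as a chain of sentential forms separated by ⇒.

S ⇒ kSk ⇒ kmSmk ⇒ kmkSkmk ⇒ kmkmSmkmk ⇒ kmkmmSmmkmk ⇒ kmkmmmSmmmkmk ⇒ kmkmmmmmmmkmk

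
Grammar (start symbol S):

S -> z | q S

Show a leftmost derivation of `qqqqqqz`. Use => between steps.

S=>qS=>qqS=>qqqS=>qqqqS=>qqqqqS=>qqqqqqS=>qqqqqqz

S => qS   [S -> q S]
qS => qqS   [S -> q S]
qqS => qqqS   [S -> q S]
qqqS => qqqqS   [S -> q S]
qqqqS => qqqqqS   [S -> q S]
qqqqqS => qqqqqqS   [S -> q S]
qqqqqqS => qqqqqqz   [S -> z]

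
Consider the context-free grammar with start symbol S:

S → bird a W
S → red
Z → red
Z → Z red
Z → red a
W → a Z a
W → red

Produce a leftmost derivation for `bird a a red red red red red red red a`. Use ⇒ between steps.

S ⇒ bird a W ⇒ bird a a Z a ⇒ bird a a Z red a ⇒ bird a a Z red red a ⇒ bird a a Z red red red a ⇒ bird a a Z red red red red a ⇒ bird a a Z red red red red red a ⇒ bird a a Z red red red red red red a ⇒ bird a a red red red red red red red a

S ⇒ bird a W   [S → bird a W]
bird a W ⇒ bird a a Z a   [W → a Z a]
bird a a Z a ⇒ bird a a Z red a   [Z → Z red]
bird a a Z red a ⇒ bird a a Z red red a   [Z → Z red]
bird a a Z red red a ⇒ bird a a Z red red red a   [Z → Z red]
bird a a Z red red red a ⇒ bird a a Z red red red red a   [Z → Z red]
bird a a Z red red red red a ⇒ bird a a Z red red red red red a   [Z → Z red]
bird a a Z red red red red red a ⇒ bird a a Z red red red red red red a   [Z → Z red]
bird a a Z red red red red red red a ⇒ bird a a red red red red red red red a   [Z → red]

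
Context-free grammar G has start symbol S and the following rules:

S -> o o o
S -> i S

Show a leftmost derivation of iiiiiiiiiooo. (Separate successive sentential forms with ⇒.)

S ⇒ iS ⇒ iiS ⇒ iiiS ⇒ iiiiS ⇒ iiiiiS ⇒ iiiiiiS ⇒ iiiiiiiS ⇒ iiiiiiiiS ⇒ iiiiiiiiiS ⇒ iiiiiiiiiooo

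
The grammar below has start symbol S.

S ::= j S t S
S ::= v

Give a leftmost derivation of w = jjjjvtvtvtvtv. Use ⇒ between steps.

S⇒jStS⇒jjStStS⇒jjjStStStS⇒jjjjStStStStS⇒jjjjvtStStStS⇒jjjjvtvtStStS⇒jjjjvtvtvtStS⇒jjjjvtvtvtvtS⇒jjjjvtvtvtvtv

S ⇒ jStS   [S ::= j S t S]
jStS ⇒ jjStStS   [S ::= j S t S]
jjStStS ⇒ jjjStStStS   [S ::= j S t S]
jjjStStStS ⇒ jjjjStStStStS   [S ::= j S t S]
jjjjStStStStS ⇒ jjjjvtStStStS   [S ::= v]
jjjjvtStStStS ⇒ jjjjvtvtStStS   [S ::= v]
jjjjvtvtStStS ⇒ jjjjvtvtvtStS   [S ::= v]
jjjjvtvtvtStS ⇒ jjjjvtvtvtvtS   [S ::= v]
jjjjvtvtvtvtS ⇒ jjjjvtvtvtvtv   [S ::= v]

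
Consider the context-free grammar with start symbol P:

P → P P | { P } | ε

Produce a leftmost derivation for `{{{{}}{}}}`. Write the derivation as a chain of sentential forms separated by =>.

P => {P} => {{P}} => {{PP}} => {{PPP}} => {{PPPP}} => {{{P}PPP}} => {{{{P}}PPP}} => {{{{}}PPP}} => {{{{}}PP}} => {{{{}}{P}P}} => {{{{}}{}P}} => {{{{}}{}}}

P => {P}   [P → { P }]
{P} => {{P}}   [P → { P }]
{{P}} => {{PP}}   [P → P P]
{{PP}} => {{PPP}}   [P → P P]
{{PPP}} => {{PPPP}}   [P → P P]
{{PPPP}} => {{{P}PPP}}   [P → { P }]
{{{P}PPP}} => {{{{P}}PPP}}   [P → { P }]
{{{{P}}PPP}} => {{{{}}PPP}}   [P → ε]
{{{{}}PPP}} => {{{{}}PP}}   [P → ε]
{{{{}}PP}} => {{{{}}{P}P}}   [P → { P }]
{{{{}}{P}P}} => {{{{}}{}P}}   [P → ε]
{{{{}}{}P}} => {{{{}}{}}}   [P → ε]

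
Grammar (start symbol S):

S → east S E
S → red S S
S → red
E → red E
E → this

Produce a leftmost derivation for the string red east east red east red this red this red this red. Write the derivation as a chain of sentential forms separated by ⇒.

S ⇒ red S S   [S → red S S]
red S S ⇒ red east S E S   [S → east S E]
red east S E S ⇒ red east east S E E S   [S → east S E]
red east east S E E S ⇒ red east east red S S E E S   [S → red S S]
red east east red S S E E S ⇒ red east east red east S E S E E S   [S → east S E]
red east east red east S E S E E S ⇒ red east east red east red E S E E S   [S → red]
red east east red east red E S E E S ⇒ red east east red east red this S E E S   [E → this]
red east east red east red this S E E S ⇒ red east east red east red this red E E S   [S → red]
red east east red east red this red E E S ⇒ red east east red east red this red this E S   [E → this]
red east east red east red this red this E S ⇒ red east east red east red this red this red E S   [E → red E]
red east east red east red this red this red E S ⇒ red east east red east red this red this red this S   [E → this]
red east east red east red this red this red this S ⇒ red east east red east red this red this red this red   [S → red]

S ⇒ red S S ⇒ red east S E S ⇒ red east east S E E S ⇒ red east east red S S E E S ⇒ red east east red east S E S E E S ⇒ red east east red east red E S E E S ⇒ red east east red east red this S E E S ⇒ red east east red east red this red E E S ⇒ red east east red east red this red this E S ⇒ red east east red east red this red this red E S ⇒ red east east red east red this red this red this S ⇒ red east east red east red this red this red this red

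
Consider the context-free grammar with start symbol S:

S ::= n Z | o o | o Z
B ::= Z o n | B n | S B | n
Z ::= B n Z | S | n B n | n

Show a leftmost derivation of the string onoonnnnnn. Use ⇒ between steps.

S ⇒ oZ ⇒ oBnZ ⇒ oSBnZ ⇒ onZBnZ ⇒ onSBnZ ⇒ onoZBnZ ⇒ onoSBnZ ⇒ onooZBnZ ⇒ onooSBnZ ⇒ onoonZBnZ ⇒ onoonnBnZ ⇒ onoonnBnnZ ⇒ onoonnnnnZ ⇒ onoonnnnnn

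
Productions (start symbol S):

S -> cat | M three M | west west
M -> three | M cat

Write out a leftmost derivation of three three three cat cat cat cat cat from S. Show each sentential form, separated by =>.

S => M three M => three three M => three three M cat => three three M cat cat => three three M cat cat cat => three three M cat cat cat cat => three three M cat cat cat cat cat => three three three cat cat cat cat cat

S => M three M   [S -> M three M]
M three M => three three M   [M -> three]
three three M => three three M cat   [M -> M cat]
three three M cat => three three M cat cat   [M -> M cat]
three three M cat cat => three three M cat cat cat   [M -> M cat]
three three M cat cat cat => three three M cat cat cat cat   [M -> M cat]
three three M cat cat cat cat => three three M cat cat cat cat cat   [M -> M cat]
three three M cat cat cat cat cat => three three three cat cat cat cat cat   [M -> three]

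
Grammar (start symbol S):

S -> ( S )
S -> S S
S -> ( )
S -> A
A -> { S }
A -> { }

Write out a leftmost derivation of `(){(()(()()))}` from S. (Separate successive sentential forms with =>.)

S=>SS=>()S=>()A=>(){S}=>(){(S)}=>(){(SS)}=>(){(()S)}=>(){(()(S))}=>(){(()(SS))}=>(){(()(()S))}=>(){(()(()()))}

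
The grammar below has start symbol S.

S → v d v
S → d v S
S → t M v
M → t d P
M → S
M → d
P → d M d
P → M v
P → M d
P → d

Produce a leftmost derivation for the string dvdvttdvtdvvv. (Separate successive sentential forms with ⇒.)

S ⇒ dvS ⇒ dvdvS ⇒ dvdvtMv ⇒ dvdvtSv ⇒ dvdvttMvv ⇒ dvdvttSvv ⇒ dvdvttdvSvv ⇒ dvdvttdvtMvvv ⇒ dvdvttdvtdvvv

S ⇒ dvS   [S → d v S]
dvS ⇒ dvdvS   [S → d v S]
dvdvS ⇒ dvdvtMv   [S → t M v]
dvdvtMv ⇒ dvdvtSv   [M → S]
dvdvtSv ⇒ dvdvttMvv   [S → t M v]
dvdvttMvv ⇒ dvdvttSvv   [M → S]
dvdvttSvv ⇒ dvdvttdvSvv   [S → d v S]
dvdvttdvSvv ⇒ dvdvttdvtMvvv   [S → t M v]
dvdvttdvtMvvv ⇒ dvdvttdvtdvvv   [M → d]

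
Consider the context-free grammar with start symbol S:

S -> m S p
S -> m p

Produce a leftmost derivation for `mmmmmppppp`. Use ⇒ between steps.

S ⇒ mSp ⇒ mmSpp ⇒ mmmSppp ⇒ mmmmSpppp ⇒ mmmmmppppp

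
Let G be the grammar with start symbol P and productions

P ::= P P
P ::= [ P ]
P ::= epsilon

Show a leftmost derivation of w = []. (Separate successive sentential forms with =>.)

P=>PP=>PPP=>[P]PP=>[]PP=>[]P=>[]

P => PP   [P ::= P P]
PP => PPP   [P ::= P P]
PPP => [P]PP   [P ::= [ P ]]
[P]PP => []PP   [P ::= epsilon]
[]PP => []P   [P ::= epsilon]
[]P => []   [P ::= epsilon]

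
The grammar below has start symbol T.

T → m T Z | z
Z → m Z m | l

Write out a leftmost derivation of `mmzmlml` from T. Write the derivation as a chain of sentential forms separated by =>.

T => mTZ   [T → m T Z]
mTZ => mmTZZ   [T → m T Z]
mmTZZ => mmzZZ   [T → z]
mmzZZ => mmzmZmZ   [Z → m Z m]
mmzmZmZ => mmzmlmZ   [Z → l]
mmzmlmZ => mmzmlml   [Z → l]

T => mTZ => mmTZZ => mmzZZ => mmzmZmZ => mmzmlmZ => mmzmlml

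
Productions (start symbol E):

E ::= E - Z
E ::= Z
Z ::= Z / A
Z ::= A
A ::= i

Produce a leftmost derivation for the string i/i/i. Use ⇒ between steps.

E ⇒ Z   [E ::= Z]
Z ⇒ Z/A   [Z ::= Z / A]
Z/A ⇒ Z/A/A   [Z ::= Z / A]
Z/A/A ⇒ A/A/A   [Z ::= A]
A/A/A ⇒ i/A/A   [A ::= i]
i/A/A ⇒ i/i/A   [A ::= i]
i/i/A ⇒ i/i/i   [A ::= i]

E ⇒ Z ⇒ Z/A ⇒ Z/A/A ⇒ A/A/A ⇒ i/A/A ⇒ i/i/A ⇒ i/i/i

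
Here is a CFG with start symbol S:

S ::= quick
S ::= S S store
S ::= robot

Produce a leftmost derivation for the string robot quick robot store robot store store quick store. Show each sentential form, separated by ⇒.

S ⇒ S S store   [S ::= S S store]
S S store ⇒ S S store S store   [S ::= S S store]
S S store S store ⇒ robot S store S store   [S ::= robot]
robot S store S store ⇒ robot S S store store S store   [S ::= S S store]
robot S S store store S store ⇒ robot S S store S store store S store   [S ::= S S store]
robot S S store S store store S store ⇒ robot quick S store S store store S store   [S ::= quick]
robot quick S store S store store S store ⇒ robot quick robot store S store store S store   [S ::= robot]
robot quick robot store S store store S store ⇒ robot quick robot store robot store store S store   [S ::= robot]
robot quick robot store robot store store S store ⇒ robot quick robot store robot store store quick store   [S ::= quick]

S ⇒ S S store ⇒ S S store S store ⇒ robot S store S store ⇒ robot S S store store S store ⇒ robot S S store S store store S store ⇒ robot quick S store S store store S store ⇒ robot quick robot store S store store S store ⇒ robot quick robot store robot store store S store ⇒ robot quick robot store robot store store quick store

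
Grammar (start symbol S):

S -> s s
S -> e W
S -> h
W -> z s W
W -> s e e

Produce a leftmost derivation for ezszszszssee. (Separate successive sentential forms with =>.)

S => eW   [S -> e W]
eW => ezsW   [W -> z s W]
ezsW => ezszsW   [W -> z s W]
ezszsW => ezszszsW   [W -> z s W]
ezszszsW => ezszszszsW   [W -> z s W]
ezszszszsW => ezszszszssee   [W -> s e e]

S=>eW=>ezsW=>ezszsW=>ezszszsW=>ezszszszsW=>ezszszszssee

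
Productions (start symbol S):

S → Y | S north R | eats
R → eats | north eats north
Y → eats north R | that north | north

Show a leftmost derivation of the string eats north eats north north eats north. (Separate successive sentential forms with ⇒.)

S ⇒ S north R ⇒ Y north R ⇒ eats north R north R ⇒ eats north eats north R ⇒ eats north eats north north eats north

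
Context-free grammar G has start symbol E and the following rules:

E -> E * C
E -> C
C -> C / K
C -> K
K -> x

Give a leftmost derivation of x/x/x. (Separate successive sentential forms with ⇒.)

E ⇒ C ⇒ C/K ⇒ C/K/K ⇒ K/K/K ⇒ x/K/K ⇒ x/x/K ⇒ x/x/x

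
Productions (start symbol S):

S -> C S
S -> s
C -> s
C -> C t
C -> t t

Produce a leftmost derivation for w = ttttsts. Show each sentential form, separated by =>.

S => CS => CtS => CttS => ttttS => ttttCS => ttttCtS => ttttstS => ttttsts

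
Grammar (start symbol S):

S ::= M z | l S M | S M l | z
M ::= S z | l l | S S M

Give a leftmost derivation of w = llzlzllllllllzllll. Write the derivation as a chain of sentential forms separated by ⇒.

S ⇒ lSM   [S ::= l S M]
lSM ⇒ llSMM   [S ::= l S M]
llSMM ⇒ llzMM   [S ::= z]
llzMM ⇒ llzSSMM   [M ::= S S M]
llzSSMM ⇒ llzSMlSMM   [S ::= S M l]
llzSMlSMM ⇒ llzSMlMlSMM   [S ::= S M l]
llzSMlMlSMM ⇒ llzlSMMlMlSMM   [S ::= l S M]
llzlSMMlMlSMM ⇒ llzlzMMlMlSMM   [S ::= z]
llzlzMMlMlSMM ⇒ llzlzllMlMlSMM   [M ::= l l]
llzlzllMlMlSMM ⇒ llzlzlllllMlSMM   [M ::= l l]
llzlzlllllMlSMM ⇒ llzlzllllllllSMM   [M ::= l l]
llzlzllllllllSMM ⇒ llzlzllllllllzMM   [S ::= z]
llzlzllllllllzMM ⇒ llzlzllllllllzllM   [M ::= l l]
llzlzllllllllzllM ⇒ llzlzllllllllzllll   [M ::= l l]

S⇒lSM⇒llSMM⇒llzMM⇒llzSSMM⇒llzSMlSMM⇒llzSMlMlSMM⇒llzlSMMlMlSMM⇒llzlzMMlMlSMM⇒llzlzllMlMlSMM⇒llzlzlllllMlSMM⇒llzlzllllllllSMM⇒llzlzllllllllzMM⇒llzlzllllllllzllM⇒llzlzllllllllzllll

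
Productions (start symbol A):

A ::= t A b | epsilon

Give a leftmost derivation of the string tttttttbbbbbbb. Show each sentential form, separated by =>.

A => tAb   [A ::= t A b]
tAb => ttAbb   [A ::= t A b]
ttAbb => tttAbbb   [A ::= t A b]
tttAbbb => ttttAbbbb   [A ::= t A b]
ttttAbbbb => tttttAbbbbb   [A ::= t A b]
tttttAbbbbb => ttttttAbbbbbb   [A ::= t A b]
ttttttAbbbbbb => tttttttAbbbbbbb   [A ::= t A b]
tttttttAbbbbbbb => tttttttbbbbbbb   [A ::= epsilon]

A => tAb => ttAbb => tttAbbb => ttttAbbbb => tttttAbbbbb => ttttttAbbbbbb => tttttttAbbbbbbb => tttttttbbbbbbb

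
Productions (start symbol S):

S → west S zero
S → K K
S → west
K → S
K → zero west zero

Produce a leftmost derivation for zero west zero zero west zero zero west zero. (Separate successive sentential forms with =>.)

S => K K => zero west zero K => zero west zero S => zero west zero K K => zero west zero zero west zero K => zero west zero zero west zero zero west zero

S => K K   [S → K K]
K K => zero west zero K   [K → zero west zero]
zero west zero K => zero west zero S   [K → S]
zero west zero S => zero west zero K K   [S → K K]
zero west zero K K => zero west zero zero west zero K   [K → zero west zero]
zero west zero zero west zero K => zero west zero zero west zero zero west zero   [K → zero west zero]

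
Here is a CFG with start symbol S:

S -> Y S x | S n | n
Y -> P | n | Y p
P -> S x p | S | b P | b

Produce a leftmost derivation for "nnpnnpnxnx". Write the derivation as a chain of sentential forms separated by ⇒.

S ⇒ YSx   [S -> Y S x]
YSx ⇒ YpSx   [Y -> Y p]
YpSx ⇒ PpSx   [Y -> P]
PpSx ⇒ SpSx   [P -> S]
SpSx ⇒ SnpSx   [S -> S n]
SnpSx ⇒ nnpSx   [S -> n]
nnpSx ⇒ nnpSnx   [S -> S n]
nnpSnx ⇒ nnpYSxnx   [S -> Y S x]
nnpYSxnx ⇒ nnpYpSxnx   [Y -> Y p]
nnpYpSxnx ⇒ nnpPpSxnx   [Y -> P]
nnpPpSxnx ⇒ nnpSpSxnx   [P -> S]
nnpSpSxnx ⇒ nnpSnpSxnx   [S -> S n]
nnpSnpSxnx ⇒ nnpnnpSxnx   [S -> n]
nnpnnpSxnx ⇒ nnpnnpnxnx   [S -> n]

S ⇒ YSx ⇒ YpSx ⇒ PpSx ⇒ SpSx ⇒ SnpSx ⇒ nnpSx ⇒ nnpSnx ⇒ nnpYSxnx ⇒ nnpYpSxnx ⇒ nnpPpSxnx ⇒ nnpSpSxnx ⇒ nnpSnpSxnx ⇒ nnpnnpSxnx ⇒ nnpnnpnxnx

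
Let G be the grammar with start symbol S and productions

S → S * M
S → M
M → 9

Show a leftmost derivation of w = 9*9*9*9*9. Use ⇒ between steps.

S ⇒ S*M ⇒ S*M*M ⇒ S*M*M*M ⇒ S*M*M*M*M ⇒ M*M*M*M*M ⇒ 9*M*M*M*M ⇒ 9*9*M*M*M ⇒ 9*9*9*M*M ⇒ 9*9*9*9*M ⇒ 9*9*9*9*9

S ⇒ S*M   [S → S * M]
S*M ⇒ S*M*M   [S → S * M]
S*M*M ⇒ S*M*M*M   [S → S * M]
S*M*M*M ⇒ S*M*M*M*M   [S → S * M]
S*M*M*M*M ⇒ M*M*M*M*M   [S → M]
M*M*M*M*M ⇒ 9*M*M*M*M   [M → 9]
9*M*M*M*M ⇒ 9*9*M*M*M   [M → 9]
9*9*M*M*M ⇒ 9*9*9*M*M   [M → 9]
9*9*9*M*M ⇒ 9*9*9*9*M   [M → 9]
9*9*9*9*M ⇒ 9*9*9*9*9   [M → 9]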